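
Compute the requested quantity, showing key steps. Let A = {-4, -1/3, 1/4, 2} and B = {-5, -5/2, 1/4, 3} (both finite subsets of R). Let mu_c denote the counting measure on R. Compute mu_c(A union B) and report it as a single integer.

Counting measure on a finite set equals cardinality. By inclusion-exclusion, |A union B| = |A| + |B| - |A cap B|.
|A| = 4, |B| = 4, |A cap B| = 1.
So mu_c(A union B) = 4 + 4 - 1 = 7.

7


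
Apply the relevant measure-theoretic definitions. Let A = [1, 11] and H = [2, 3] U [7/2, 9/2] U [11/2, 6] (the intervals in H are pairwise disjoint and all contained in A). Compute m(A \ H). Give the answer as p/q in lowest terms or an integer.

The ambient interval has length m(A) = 11 - 1 = 10.
Since the holes are disjoint and sit inside A, by finite additivity
  m(H) = sum_i (b_i - a_i), and m(A \ H) = m(A) - m(H).
Computing the hole measures:
  m(H_1) = 3 - 2 = 1.
  m(H_2) = 9/2 - 7/2 = 1.
  m(H_3) = 6 - 11/2 = 1/2.
Summed: m(H) = 1 + 1 + 1/2 = 5/2.
So m(A \ H) = 10 - 5/2 = 15/2.

15/2


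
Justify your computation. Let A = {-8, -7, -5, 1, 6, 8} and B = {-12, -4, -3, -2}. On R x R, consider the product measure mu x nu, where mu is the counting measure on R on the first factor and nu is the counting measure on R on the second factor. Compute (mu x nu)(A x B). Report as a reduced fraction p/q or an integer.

For a measurable rectangle A x B, the product measure satisfies
  (mu x nu)(A x B) = mu(A) * nu(B).
  mu(A) = 6.
  nu(B) = 4.
  (mu x nu)(A x B) = 6 * 4 = 24.

24


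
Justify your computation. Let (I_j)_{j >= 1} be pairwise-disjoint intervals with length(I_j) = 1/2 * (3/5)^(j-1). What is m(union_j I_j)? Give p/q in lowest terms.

By countable additivity of the Lebesgue measure on pairwise disjoint measurable sets,
  m(union_{j >= 1} I_j) = sum_{j >= 1} m(I_j) = sum_{j >= 1} a * r^(j-1),
  with a = 1/2 and r = 3/5.
Since 0 < r = 3/5 < 1, the geometric series converges:
  sum_{j >= 1} a * r^(j-1) = a / (1 - r).
  = 1/2 / (1 - 3/5)
  = 1/2 / (2/5)
  = 5/4.

5/4


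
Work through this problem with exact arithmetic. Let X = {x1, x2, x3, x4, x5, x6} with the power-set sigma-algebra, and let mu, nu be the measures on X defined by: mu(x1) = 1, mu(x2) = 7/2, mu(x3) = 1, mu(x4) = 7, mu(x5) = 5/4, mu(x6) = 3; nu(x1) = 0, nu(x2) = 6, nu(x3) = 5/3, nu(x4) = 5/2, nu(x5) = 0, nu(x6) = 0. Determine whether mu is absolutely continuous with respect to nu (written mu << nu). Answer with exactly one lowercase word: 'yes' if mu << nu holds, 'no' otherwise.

mu << nu means: every nu-null measurable set is also mu-null; equivalently, for every atom x, if nu({x}) = 0 then mu({x}) = 0.
Checking each atom:
  x1: nu = 0, mu = 1 > 0 -> violates mu << nu.
  x2: nu = 6 > 0 -> no constraint.
  x3: nu = 5/3 > 0 -> no constraint.
  x4: nu = 5/2 > 0 -> no constraint.
  x5: nu = 0, mu = 5/4 > 0 -> violates mu << nu.
  x6: nu = 0, mu = 3 > 0 -> violates mu << nu.
The atom(s) x1, x5, x6 violate the condition (nu = 0 but mu > 0). Therefore mu is NOT absolutely continuous w.r.t. nu.

no


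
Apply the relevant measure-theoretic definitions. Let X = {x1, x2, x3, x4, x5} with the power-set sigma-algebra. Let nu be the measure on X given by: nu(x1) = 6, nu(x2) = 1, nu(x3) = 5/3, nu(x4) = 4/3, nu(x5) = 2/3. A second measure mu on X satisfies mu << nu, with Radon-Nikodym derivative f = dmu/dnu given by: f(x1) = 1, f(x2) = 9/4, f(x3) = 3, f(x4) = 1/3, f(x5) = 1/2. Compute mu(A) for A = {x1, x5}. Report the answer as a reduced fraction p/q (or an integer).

By the defining property of the Radon-Nikodym derivative, for every measurable set A,
  mu(A) = integral_A f dnu.
Since nu is a discrete measure concentrated on the atoms of X, the integral over A reduces to the sum
  mu(A) = sum_{x in A} f(x) * nu({x}).
Computing each term:
  x1: f(x1) * nu(x1) = 1 * 6 = 6.
  x5: f(x5) * nu(x5) = 1/2 * 2/3 = 1/3.
Summing: mu(A) = 6 + 1/3 = 19/3.

19/3


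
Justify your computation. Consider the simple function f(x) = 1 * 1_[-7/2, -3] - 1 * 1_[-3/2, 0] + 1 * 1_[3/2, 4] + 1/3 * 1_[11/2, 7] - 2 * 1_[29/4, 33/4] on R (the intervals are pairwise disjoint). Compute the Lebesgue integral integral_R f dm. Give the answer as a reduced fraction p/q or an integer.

For a simple function f = sum_i c_i * 1_{A_i} with disjoint A_i,
  integral f dm = sum_i c_i * m(A_i).
Lengths of the A_i:
  m(A_1) = -3 - (-7/2) = 1/2.
  m(A_2) = 0 - (-3/2) = 3/2.
  m(A_3) = 4 - 3/2 = 5/2.
  m(A_4) = 7 - 11/2 = 3/2.
  m(A_5) = 33/4 - 29/4 = 1.
Contributions c_i * m(A_i):
  (1) * (1/2) = 1/2.
  (-1) * (3/2) = -3/2.
  (1) * (5/2) = 5/2.
  (1/3) * (3/2) = 1/2.
  (-2) * (1) = -2.
Total: 1/2 - 3/2 + 5/2 + 1/2 - 2 = 0.

0


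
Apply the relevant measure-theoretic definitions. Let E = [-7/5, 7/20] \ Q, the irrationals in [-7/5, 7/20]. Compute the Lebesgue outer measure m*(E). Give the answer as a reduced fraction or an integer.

The interval I = [-7/5, 7/20] has m(I) = 7/20 - (-7/5) = 7/4 (endpoints are measure-zero, so open/closed/half-open agree). Write I = (I cap Q) u (I \ Q). The rationals in I are countable, so m*(I cap Q) = 0 (cover each rational by intervals whose total length is arbitrarily small). By countable subadditivity m*(I) <= m*(I cap Q) + m*(I \ Q), hence m*(I \ Q) >= m(I) = 7/4. The reverse inequality m*(I \ Q) <= m*(I) = 7/4 is trivial since (I \ Q) is a subset of I. Therefore m*(I \ Q) = 7/4.

7/4


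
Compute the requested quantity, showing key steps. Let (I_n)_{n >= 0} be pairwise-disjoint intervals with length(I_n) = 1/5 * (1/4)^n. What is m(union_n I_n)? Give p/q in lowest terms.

By countable additivity of the Lebesgue measure on pairwise disjoint measurable sets,
  m(union_{n >= 0} I_n) = sum_{n >= 0} m(I_n) = sum_{n >= 0} a * r^n,
  with a = 1/5 and r = 1/4.
Since 0 < r = 1/4 < 1, the geometric series converges:
  sum_{n >= 0} a * r^n = a / (1 - r).
  = 1/5 / (1 - 1/4)
  = 1/5 / (3/4)
  = 4/15.

4/15


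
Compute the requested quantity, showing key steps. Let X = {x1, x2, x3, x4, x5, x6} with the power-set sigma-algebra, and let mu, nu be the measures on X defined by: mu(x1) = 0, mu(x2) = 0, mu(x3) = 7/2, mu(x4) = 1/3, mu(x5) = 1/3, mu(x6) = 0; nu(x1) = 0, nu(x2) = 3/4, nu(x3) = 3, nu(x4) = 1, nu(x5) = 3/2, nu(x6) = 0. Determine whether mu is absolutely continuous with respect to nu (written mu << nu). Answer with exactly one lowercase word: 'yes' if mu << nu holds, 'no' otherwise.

mu << nu means: every nu-null measurable set is also mu-null; equivalently, for every atom x, if nu({x}) = 0 then mu({x}) = 0.
Checking each atom:
  x1: nu = 0, mu = 0 -> consistent with mu << nu.
  x2: nu = 3/4 > 0 -> no constraint.
  x3: nu = 3 > 0 -> no constraint.
  x4: nu = 1 > 0 -> no constraint.
  x5: nu = 3/2 > 0 -> no constraint.
  x6: nu = 0, mu = 0 -> consistent with mu << nu.
No atom violates the condition. Therefore mu << nu.

yes


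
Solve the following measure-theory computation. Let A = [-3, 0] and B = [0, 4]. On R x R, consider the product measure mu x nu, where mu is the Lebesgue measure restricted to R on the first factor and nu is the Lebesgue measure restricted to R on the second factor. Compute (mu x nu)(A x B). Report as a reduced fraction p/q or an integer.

For a measurable rectangle A x B, the product measure satisfies
  (mu x nu)(A x B) = mu(A) * nu(B).
  mu(A) = 3.
  nu(B) = 4.
  (mu x nu)(A x B) = 3 * 4 = 12.

12


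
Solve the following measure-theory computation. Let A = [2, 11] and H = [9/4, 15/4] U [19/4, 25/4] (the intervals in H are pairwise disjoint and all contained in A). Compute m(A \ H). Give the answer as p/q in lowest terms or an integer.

The ambient interval has length m(A) = 11 - 2 = 9.
Since the holes are disjoint and sit inside A, by finite additivity
  m(H) = sum_i (b_i - a_i), and m(A \ H) = m(A) - m(H).
Computing the hole measures:
  m(H_1) = 15/4 - 9/4 = 3/2.
  m(H_2) = 25/4 - 19/4 = 3/2.
Summed: m(H) = 3/2 + 3/2 = 3.
So m(A \ H) = 9 - 3 = 6.

6


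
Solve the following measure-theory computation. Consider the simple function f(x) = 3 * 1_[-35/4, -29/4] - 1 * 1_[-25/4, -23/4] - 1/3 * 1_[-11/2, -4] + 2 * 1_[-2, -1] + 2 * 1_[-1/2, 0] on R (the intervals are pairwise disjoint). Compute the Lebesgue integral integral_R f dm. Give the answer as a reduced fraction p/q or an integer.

For a simple function f = sum_i c_i * 1_{A_i} with disjoint A_i,
  integral f dm = sum_i c_i * m(A_i).
Lengths of the A_i:
  m(A_1) = -29/4 - (-35/4) = 3/2.
  m(A_2) = -23/4 - (-25/4) = 1/2.
  m(A_3) = -4 - (-11/2) = 3/2.
  m(A_4) = -1 - (-2) = 1.
  m(A_5) = 0 - (-1/2) = 1/2.
Contributions c_i * m(A_i):
  (3) * (3/2) = 9/2.
  (-1) * (1/2) = -1/2.
  (-1/3) * (3/2) = -1/2.
  (2) * (1) = 2.
  (2) * (1/2) = 1.
Total: 9/2 - 1/2 - 1/2 + 2 + 1 = 13/2.

13/2


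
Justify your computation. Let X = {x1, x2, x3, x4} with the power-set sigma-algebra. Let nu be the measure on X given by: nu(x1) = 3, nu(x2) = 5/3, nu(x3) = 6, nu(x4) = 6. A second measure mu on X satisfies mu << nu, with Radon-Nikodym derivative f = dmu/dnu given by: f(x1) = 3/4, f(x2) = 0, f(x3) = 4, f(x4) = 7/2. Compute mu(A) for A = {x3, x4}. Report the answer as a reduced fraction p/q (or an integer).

By the defining property of the Radon-Nikodym derivative, for every measurable set A,
  mu(A) = integral_A f dnu.
Since nu is a discrete measure concentrated on the atoms of X, the integral over A reduces to the sum
  mu(A) = sum_{x in A} f(x) * nu({x}).
Computing each term:
  x3: f(x3) * nu(x3) = 4 * 6 = 24.
  x4: f(x4) * nu(x4) = 7/2 * 6 = 21.
Summing: mu(A) = 24 + 21 = 45.

45


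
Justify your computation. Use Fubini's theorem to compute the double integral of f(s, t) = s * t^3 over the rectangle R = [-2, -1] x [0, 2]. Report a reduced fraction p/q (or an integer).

f(s, t) is a tensor product of a function of s and a function of t, and both factors are bounded continuous (hence Lebesgue integrable) on the rectangle, so Fubini's theorem applies:
  integral_R f d(m x m) = (integral_a1^b1 s ds) * (integral_a2^b2 t^3 dt).
Inner integral in s: integral_{-2}^{-1} s ds = ((-1)^2 - (-2)^2)/2
  = -3/2.
Inner integral in t: integral_{0}^{2} t^3 dt = (2^4 - 0^4)/4
  = 4.
Product: (-3/2) * (4) = -6.

-6


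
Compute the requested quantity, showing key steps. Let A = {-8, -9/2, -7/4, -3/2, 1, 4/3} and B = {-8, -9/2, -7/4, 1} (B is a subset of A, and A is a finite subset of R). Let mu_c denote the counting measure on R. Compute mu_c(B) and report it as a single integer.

Counting measure assigns mu_c(E) = |E| (number of elements) when E is finite.
B has 4 element(s), so mu_c(B) = 4.

4


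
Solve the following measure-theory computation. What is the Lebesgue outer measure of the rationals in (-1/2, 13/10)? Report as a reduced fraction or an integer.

The set Q cap (-1/2, 13/10) is countable (a subset of the countable set Q). Lebesgue outer measure of any countable set is 0: each singleton {q} has m*({q}) = 0, and by countable subadditivity m*(union_k {q_k}) <= sum_k m*({q_k}) = sum_k 0 = 0. The reverse inequality m*(E) >= 0 is automatic. So m*(Q cap (-1/2, 13/10)) = 0.

0


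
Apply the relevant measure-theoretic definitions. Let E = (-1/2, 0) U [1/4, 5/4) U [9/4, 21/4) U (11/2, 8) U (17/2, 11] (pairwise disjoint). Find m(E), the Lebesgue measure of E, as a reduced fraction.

For pairwise disjoint intervals, m(union_i I_i) = sum_i m(I_i),
and m is invariant under swapping open/closed endpoints (single points have measure 0).
So m(E) = sum_i (b_i - a_i).
  I_1 has length 0 - (-1/2) = 1/2.
  I_2 has length 5/4 - 1/4 = 1.
  I_3 has length 21/4 - 9/4 = 3.
  I_4 has length 8 - 11/2 = 5/2.
  I_5 has length 11 - 17/2 = 5/2.
Summing:
  m(E) = 1/2 + 1 + 3 + 5/2 + 5/2 = 19/2.

19/2


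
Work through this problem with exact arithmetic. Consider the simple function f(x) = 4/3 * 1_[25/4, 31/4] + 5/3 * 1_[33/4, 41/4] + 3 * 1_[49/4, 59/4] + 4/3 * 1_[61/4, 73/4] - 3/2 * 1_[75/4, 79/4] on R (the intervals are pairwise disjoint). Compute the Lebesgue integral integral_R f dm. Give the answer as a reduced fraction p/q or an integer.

For a simple function f = sum_i c_i * 1_{A_i} with disjoint A_i,
  integral f dm = sum_i c_i * m(A_i).
Lengths of the A_i:
  m(A_1) = 31/4 - 25/4 = 3/2.
  m(A_2) = 41/4 - 33/4 = 2.
  m(A_3) = 59/4 - 49/4 = 5/2.
  m(A_4) = 73/4 - 61/4 = 3.
  m(A_5) = 79/4 - 75/4 = 1.
Contributions c_i * m(A_i):
  (4/3) * (3/2) = 2.
  (5/3) * (2) = 10/3.
  (3) * (5/2) = 15/2.
  (4/3) * (3) = 4.
  (-3/2) * (1) = -3/2.
Total: 2 + 10/3 + 15/2 + 4 - 3/2 = 46/3.

46/3


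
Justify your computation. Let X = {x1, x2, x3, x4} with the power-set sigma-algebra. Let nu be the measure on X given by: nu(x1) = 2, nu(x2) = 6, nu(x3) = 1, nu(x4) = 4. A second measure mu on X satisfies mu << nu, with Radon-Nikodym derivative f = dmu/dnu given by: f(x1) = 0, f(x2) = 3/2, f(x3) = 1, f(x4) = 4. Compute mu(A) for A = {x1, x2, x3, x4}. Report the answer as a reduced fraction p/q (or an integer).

By the defining property of the Radon-Nikodym derivative, for every measurable set A,
  mu(A) = integral_A f dnu.
Since nu is a discrete measure concentrated on the atoms of X, the integral over A reduces to the sum
  mu(A) = sum_{x in A} f(x) * nu({x}).
Computing each term:
  x1: f(x1) * nu(x1) = 0 * 2 = 0.
  x2: f(x2) * nu(x2) = 3/2 * 6 = 9.
  x3: f(x3) * nu(x3) = 1 * 1 = 1.
  x4: f(x4) * nu(x4) = 4 * 4 = 16.
Summing: mu(A) = 0 + 9 + 1 + 16 = 26.

26


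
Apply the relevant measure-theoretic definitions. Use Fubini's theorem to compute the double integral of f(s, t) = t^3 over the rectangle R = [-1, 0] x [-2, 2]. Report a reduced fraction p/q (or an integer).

f(s, t) is a tensor product of a function of s and a function of t, and both factors are bounded continuous (hence Lebesgue integrable) on the rectangle, so Fubini's theorem applies:
  integral_R f d(m x m) = (integral_a1^b1 1 ds) * (integral_a2^b2 t^3 dt).
Inner integral in s: integral_{-1}^{0} 1 ds = (0^1 - (-1)^1)/1
  = 1.
Inner integral in t: integral_{-2}^{2} t^3 dt = (2^4 - (-2)^4)/4
  = 0.
Product: (1) * (0) = 0.

0


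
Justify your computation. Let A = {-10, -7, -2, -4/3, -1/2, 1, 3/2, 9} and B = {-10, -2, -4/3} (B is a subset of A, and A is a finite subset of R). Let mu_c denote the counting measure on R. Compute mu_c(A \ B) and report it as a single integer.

Counting measure assigns mu_c(E) = |E| (number of elements) when E is finite. For B subset A, A \ B is the set of elements of A not in B, so |A \ B| = |A| - |B|.
|A| = 8, |B| = 3, so mu_c(A \ B) = 8 - 3 = 5.

5


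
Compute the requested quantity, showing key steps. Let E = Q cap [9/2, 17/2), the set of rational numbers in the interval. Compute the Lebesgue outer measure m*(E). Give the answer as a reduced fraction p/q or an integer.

E = Q cap [9/2, 17/2) is a subset of Q, which is countable. Enumerate Q = {q_1, q_2, ...}; for any eps > 0, cover q_k by the open interval (q_k - eps/2^(k+1), q_k + eps/2^(k+1)), of length eps/2^k. The total cover length is sum_{k>=1} eps/2^k = eps. Hence m*(E) <= m*(Q) <= eps for every eps > 0, and since outer measure is non-negative, m*(E) = 0.

0


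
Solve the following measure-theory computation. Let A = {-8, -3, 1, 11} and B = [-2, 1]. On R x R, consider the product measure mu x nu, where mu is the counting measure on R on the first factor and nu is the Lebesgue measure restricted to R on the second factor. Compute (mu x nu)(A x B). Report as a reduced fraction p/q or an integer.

For a measurable rectangle A x B, the product measure satisfies
  (mu x nu)(A x B) = mu(A) * nu(B).
  mu(A) = 4.
  nu(B) = 3.
  (mu x nu)(A x B) = 4 * 3 = 12.

12


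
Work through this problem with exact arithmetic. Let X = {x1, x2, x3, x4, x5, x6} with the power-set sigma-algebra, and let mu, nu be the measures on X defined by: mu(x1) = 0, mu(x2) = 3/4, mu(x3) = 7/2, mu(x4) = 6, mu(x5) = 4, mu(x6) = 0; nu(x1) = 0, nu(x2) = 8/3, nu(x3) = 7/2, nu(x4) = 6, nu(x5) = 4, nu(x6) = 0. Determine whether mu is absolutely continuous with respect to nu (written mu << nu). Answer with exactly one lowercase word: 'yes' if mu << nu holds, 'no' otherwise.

mu << nu means: every nu-null measurable set is also mu-null; equivalently, for every atom x, if nu({x}) = 0 then mu({x}) = 0.
Checking each atom:
  x1: nu = 0, mu = 0 -> consistent with mu << nu.
  x2: nu = 8/3 > 0 -> no constraint.
  x3: nu = 7/2 > 0 -> no constraint.
  x4: nu = 6 > 0 -> no constraint.
  x5: nu = 4 > 0 -> no constraint.
  x6: nu = 0, mu = 0 -> consistent with mu << nu.
No atom violates the condition. Therefore mu << nu.

yes


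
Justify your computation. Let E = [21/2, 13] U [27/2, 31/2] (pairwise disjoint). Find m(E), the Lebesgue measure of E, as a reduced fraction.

For pairwise disjoint intervals, m(union_i I_i) = sum_i m(I_i),
and m is invariant under swapping open/closed endpoints (single points have measure 0).
So m(E) = sum_i (b_i - a_i).
  I_1 has length 13 - 21/2 = 5/2.
  I_2 has length 31/2 - 27/2 = 2.
Summing:
  m(E) = 5/2 + 2 = 9/2.

9/2


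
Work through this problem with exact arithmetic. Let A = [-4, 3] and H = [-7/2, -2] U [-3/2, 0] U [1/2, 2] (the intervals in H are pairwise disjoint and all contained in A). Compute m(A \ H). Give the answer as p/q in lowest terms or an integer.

The ambient interval has length m(A) = 3 - (-4) = 7.
Since the holes are disjoint and sit inside A, by finite additivity
  m(H) = sum_i (b_i - a_i), and m(A \ H) = m(A) - m(H).
Computing the hole measures:
  m(H_1) = -2 - (-7/2) = 3/2.
  m(H_2) = 0 - (-3/2) = 3/2.
  m(H_3) = 2 - 1/2 = 3/2.
Summed: m(H) = 3/2 + 3/2 + 3/2 = 9/2.
So m(A \ H) = 7 - 9/2 = 5/2.

5/2


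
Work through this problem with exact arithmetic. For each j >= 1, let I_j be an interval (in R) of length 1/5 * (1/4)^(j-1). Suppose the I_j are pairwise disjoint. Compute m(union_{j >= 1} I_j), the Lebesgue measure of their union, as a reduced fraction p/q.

By countable additivity of the Lebesgue measure on pairwise disjoint measurable sets,
  m(union_{j >= 1} I_j) = sum_{j >= 1} m(I_j) = sum_{j >= 1} a * r^(j-1),
  with a = 1/5 and r = 1/4.
Since 0 < r = 1/4 < 1, the geometric series converges:
  sum_{j >= 1} a * r^(j-1) = a / (1 - r).
  = 1/5 / (1 - 1/4)
  = 1/5 / (3/4)
  = 4/15.

4/15


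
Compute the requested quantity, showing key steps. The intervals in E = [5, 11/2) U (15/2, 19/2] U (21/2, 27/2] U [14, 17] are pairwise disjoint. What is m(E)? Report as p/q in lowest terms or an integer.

For pairwise disjoint intervals, m(union_i I_i) = sum_i m(I_i),
and m is invariant under swapping open/closed endpoints (single points have measure 0).
So m(E) = sum_i (b_i - a_i).
  I_1 has length 11/2 - 5 = 1/2.
  I_2 has length 19/2 - 15/2 = 2.
  I_3 has length 27/2 - 21/2 = 3.
  I_4 has length 17 - 14 = 3.
Summing:
  m(E) = 1/2 + 2 + 3 + 3 = 17/2.

17/2


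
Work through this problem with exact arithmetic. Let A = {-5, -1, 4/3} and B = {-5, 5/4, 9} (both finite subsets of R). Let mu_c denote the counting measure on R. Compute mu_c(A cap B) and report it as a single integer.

Counting measure on a finite set equals cardinality. mu_c(A cap B) = |A cap B| (elements appearing in both).
Enumerating the elements of A that also lie in B gives 1 element(s).
So mu_c(A cap B) = 1.

1


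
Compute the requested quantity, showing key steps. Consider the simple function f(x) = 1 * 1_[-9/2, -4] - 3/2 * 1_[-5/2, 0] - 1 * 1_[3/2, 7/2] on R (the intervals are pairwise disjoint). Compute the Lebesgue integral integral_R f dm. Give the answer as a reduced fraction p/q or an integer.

For a simple function f = sum_i c_i * 1_{A_i} with disjoint A_i,
  integral f dm = sum_i c_i * m(A_i).
Lengths of the A_i:
  m(A_1) = -4 - (-9/2) = 1/2.
  m(A_2) = 0 - (-5/2) = 5/2.
  m(A_3) = 7/2 - 3/2 = 2.
Contributions c_i * m(A_i):
  (1) * (1/2) = 1/2.
  (-3/2) * (5/2) = -15/4.
  (-1) * (2) = -2.
Total: 1/2 - 15/4 - 2 = -21/4.

-21/4


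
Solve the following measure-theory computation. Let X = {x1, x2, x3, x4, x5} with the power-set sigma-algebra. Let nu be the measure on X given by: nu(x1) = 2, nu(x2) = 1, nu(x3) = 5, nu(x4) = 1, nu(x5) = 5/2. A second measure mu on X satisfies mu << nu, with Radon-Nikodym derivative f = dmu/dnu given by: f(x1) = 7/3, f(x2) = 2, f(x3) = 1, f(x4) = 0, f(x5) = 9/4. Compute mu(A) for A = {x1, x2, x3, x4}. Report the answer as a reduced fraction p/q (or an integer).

By the defining property of the Radon-Nikodym derivative, for every measurable set A,
  mu(A) = integral_A f dnu.
Since nu is a discrete measure concentrated on the atoms of X, the integral over A reduces to the sum
  mu(A) = sum_{x in A} f(x) * nu({x}).
Computing each term:
  x1: f(x1) * nu(x1) = 7/3 * 2 = 14/3.
  x2: f(x2) * nu(x2) = 2 * 1 = 2.
  x3: f(x3) * nu(x3) = 1 * 5 = 5.
  x4: f(x4) * nu(x4) = 0 * 1 = 0.
Summing: mu(A) = 14/3 + 2 + 5 + 0 = 35/3.

35/3


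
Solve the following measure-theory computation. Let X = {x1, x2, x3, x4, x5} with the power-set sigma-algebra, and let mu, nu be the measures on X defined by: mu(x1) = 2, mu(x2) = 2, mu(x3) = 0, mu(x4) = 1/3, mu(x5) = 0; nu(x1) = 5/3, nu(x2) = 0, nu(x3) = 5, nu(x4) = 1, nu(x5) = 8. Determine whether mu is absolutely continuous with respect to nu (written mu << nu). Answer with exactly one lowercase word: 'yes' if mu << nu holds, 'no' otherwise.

mu << nu means: every nu-null measurable set is also mu-null; equivalently, for every atom x, if nu({x}) = 0 then mu({x}) = 0.
Checking each atom:
  x1: nu = 5/3 > 0 -> no constraint.
  x2: nu = 0, mu = 2 > 0 -> violates mu << nu.
  x3: nu = 5 > 0 -> no constraint.
  x4: nu = 1 > 0 -> no constraint.
  x5: nu = 8 > 0 -> no constraint.
The atom(s) x2 violate the condition (nu = 0 but mu > 0). Therefore mu is NOT absolutely continuous w.r.t. nu.

no


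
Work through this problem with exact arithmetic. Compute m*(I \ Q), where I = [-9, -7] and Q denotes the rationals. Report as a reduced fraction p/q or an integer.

The interval I = [-9, -7] has m(I) = -7 - (-9) = 2 (endpoints are measure-zero, so open/closed/half-open agree). Write I = (I cap Q) u (I \ Q). The rationals in I are countable, so m*(I cap Q) = 0 (cover each rational by intervals whose total length is arbitrarily small). By countable subadditivity m*(I) <= m*(I cap Q) + m*(I \ Q), hence m*(I \ Q) >= m(I) = 2. The reverse inequality m*(I \ Q) <= m*(I) = 2 is trivial since (I \ Q) is a subset of I. Therefore m*(I \ Q) = 2.

2


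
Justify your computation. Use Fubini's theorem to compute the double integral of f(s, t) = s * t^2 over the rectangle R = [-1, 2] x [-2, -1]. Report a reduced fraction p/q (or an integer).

f(s, t) is a tensor product of a function of s and a function of t, and both factors are bounded continuous (hence Lebesgue integrable) on the rectangle, so Fubini's theorem applies:
  integral_R f d(m x m) = (integral_a1^b1 s ds) * (integral_a2^b2 t^2 dt).
Inner integral in s: integral_{-1}^{2} s ds = (2^2 - (-1)^2)/2
  = 3/2.
Inner integral in t: integral_{-2}^{-1} t^2 dt = ((-1)^3 - (-2)^3)/3
  = 7/3.
Product: (3/2) * (7/3) = 7/2.

7/2


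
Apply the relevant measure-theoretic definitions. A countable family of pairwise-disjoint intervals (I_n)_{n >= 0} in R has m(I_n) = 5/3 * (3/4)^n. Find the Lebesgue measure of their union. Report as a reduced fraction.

By countable additivity of the Lebesgue measure on pairwise disjoint measurable sets,
  m(union_{n >= 0} I_n) = sum_{n >= 0} m(I_n) = sum_{n >= 0} a * r^n,
  with a = 5/3 and r = 3/4.
Since 0 < r = 3/4 < 1, the geometric series converges:
  sum_{n >= 0} a * r^n = a / (1 - r).
  = 5/3 / (1 - 3/4)
  = 5/3 / (1/4)
  = 20/3.

20/3


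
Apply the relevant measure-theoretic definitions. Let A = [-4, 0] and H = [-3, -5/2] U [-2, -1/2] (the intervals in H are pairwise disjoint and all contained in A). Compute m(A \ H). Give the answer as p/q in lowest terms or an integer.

The ambient interval has length m(A) = 0 - (-4) = 4.
Since the holes are disjoint and sit inside A, by finite additivity
  m(H) = sum_i (b_i - a_i), and m(A \ H) = m(A) - m(H).
Computing the hole measures:
  m(H_1) = -5/2 - (-3) = 1/2.
  m(H_2) = -1/2 - (-2) = 3/2.
Summed: m(H) = 1/2 + 3/2 = 2.
So m(A \ H) = 4 - 2 = 2.

2


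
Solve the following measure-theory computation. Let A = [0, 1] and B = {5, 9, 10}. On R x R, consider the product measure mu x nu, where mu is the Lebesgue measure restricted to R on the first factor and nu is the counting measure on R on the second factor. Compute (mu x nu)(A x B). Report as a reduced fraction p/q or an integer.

For a measurable rectangle A x B, the product measure satisfies
  (mu x nu)(A x B) = mu(A) * nu(B).
  mu(A) = 1.
  nu(B) = 3.
  (mu x nu)(A x B) = 1 * 3 = 3.

3


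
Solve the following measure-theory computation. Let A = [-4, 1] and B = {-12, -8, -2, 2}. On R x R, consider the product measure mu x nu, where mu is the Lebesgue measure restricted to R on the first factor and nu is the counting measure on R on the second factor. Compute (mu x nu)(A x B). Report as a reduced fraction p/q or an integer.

For a measurable rectangle A x B, the product measure satisfies
  (mu x nu)(A x B) = mu(A) * nu(B).
  mu(A) = 5.
  nu(B) = 4.
  (mu x nu)(A x B) = 5 * 4 = 20.

20


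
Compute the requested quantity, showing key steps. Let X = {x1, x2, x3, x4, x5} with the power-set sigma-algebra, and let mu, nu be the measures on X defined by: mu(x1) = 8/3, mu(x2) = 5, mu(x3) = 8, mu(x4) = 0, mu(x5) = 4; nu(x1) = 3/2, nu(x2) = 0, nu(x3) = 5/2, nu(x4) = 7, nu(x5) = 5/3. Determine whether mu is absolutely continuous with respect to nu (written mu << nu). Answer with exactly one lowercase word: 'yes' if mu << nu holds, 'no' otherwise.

mu << nu means: every nu-null measurable set is also mu-null; equivalently, for every atom x, if nu({x}) = 0 then mu({x}) = 0.
Checking each atom:
  x1: nu = 3/2 > 0 -> no constraint.
  x2: nu = 0, mu = 5 > 0 -> violates mu << nu.
  x3: nu = 5/2 > 0 -> no constraint.
  x4: nu = 7 > 0 -> no constraint.
  x5: nu = 5/3 > 0 -> no constraint.
The atom(s) x2 violate the condition (nu = 0 but mu > 0). Therefore mu is NOT absolutely continuous w.r.t. nu.

no


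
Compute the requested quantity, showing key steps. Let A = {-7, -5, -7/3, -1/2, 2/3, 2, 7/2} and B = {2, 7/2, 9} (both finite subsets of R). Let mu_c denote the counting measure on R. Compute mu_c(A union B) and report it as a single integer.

Counting measure on a finite set equals cardinality. By inclusion-exclusion, |A union B| = |A| + |B| - |A cap B|.
|A| = 7, |B| = 3, |A cap B| = 2.
So mu_c(A union B) = 7 + 3 - 2 = 8.

8


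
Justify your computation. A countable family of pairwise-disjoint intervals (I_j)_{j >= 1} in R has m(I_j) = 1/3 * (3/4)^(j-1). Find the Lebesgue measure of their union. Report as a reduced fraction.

By countable additivity of the Lebesgue measure on pairwise disjoint measurable sets,
  m(union_{j >= 1} I_j) = sum_{j >= 1} m(I_j) = sum_{j >= 1} a * r^(j-1),
  with a = 1/3 and r = 3/4.
Since 0 < r = 3/4 < 1, the geometric series converges:
  sum_{j >= 1} a * r^(j-1) = a / (1 - r).
  = 1/3 / (1 - 3/4)
  = 1/3 / (1/4)
  = 4/3.

4/3


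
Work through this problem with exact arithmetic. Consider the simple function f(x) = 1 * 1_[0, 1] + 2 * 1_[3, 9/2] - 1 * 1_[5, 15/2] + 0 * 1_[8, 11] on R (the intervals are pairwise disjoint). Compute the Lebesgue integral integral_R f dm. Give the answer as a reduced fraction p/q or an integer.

For a simple function f = sum_i c_i * 1_{A_i} with disjoint A_i,
  integral f dm = sum_i c_i * m(A_i).
Lengths of the A_i:
  m(A_1) = 1 - 0 = 1.
  m(A_2) = 9/2 - 3 = 3/2.
  m(A_3) = 15/2 - 5 = 5/2.
  m(A_4) = 11 - 8 = 3.
Contributions c_i * m(A_i):
  (1) * (1) = 1.
  (2) * (3/2) = 3.
  (-1) * (5/2) = -5/2.
  (0) * (3) = 0.
Total: 1 + 3 - 5/2 + 0 = 3/2.

3/2


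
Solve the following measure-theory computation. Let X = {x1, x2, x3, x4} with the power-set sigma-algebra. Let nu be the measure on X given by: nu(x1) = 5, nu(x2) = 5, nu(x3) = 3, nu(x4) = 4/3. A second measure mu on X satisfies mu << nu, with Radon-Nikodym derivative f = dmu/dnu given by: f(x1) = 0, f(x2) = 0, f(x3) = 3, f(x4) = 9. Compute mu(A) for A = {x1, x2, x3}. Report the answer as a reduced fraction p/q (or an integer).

By the defining property of the Radon-Nikodym derivative, for every measurable set A,
  mu(A) = integral_A f dnu.
Since nu is a discrete measure concentrated on the atoms of X, the integral over A reduces to the sum
  mu(A) = sum_{x in A} f(x) * nu({x}).
Computing each term:
  x1: f(x1) * nu(x1) = 0 * 5 = 0.
  x2: f(x2) * nu(x2) = 0 * 5 = 0.
  x3: f(x3) * nu(x3) = 3 * 3 = 9.
Summing: mu(A) = 0 + 0 + 9 = 9.

9


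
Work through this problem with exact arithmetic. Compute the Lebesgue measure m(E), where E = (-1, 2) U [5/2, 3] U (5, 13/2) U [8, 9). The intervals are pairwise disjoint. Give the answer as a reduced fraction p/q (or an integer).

For pairwise disjoint intervals, m(union_i I_i) = sum_i m(I_i),
and m is invariant under swapping open/closed endpoints (single points have measure 0).
So m(E) = sum_i (b_i - a_i).
  I_1 has length 2 - (-1) = 3.
  I_2 has length 3 - 5/2 = 1/2.
  I_3 has length 13/2 - 5 = 3/2.
  I_4 has length 9 - 8 = 1.
Summing:
  m(E) = 3 + 1/2 + 3/2 + 1 = 6.

6


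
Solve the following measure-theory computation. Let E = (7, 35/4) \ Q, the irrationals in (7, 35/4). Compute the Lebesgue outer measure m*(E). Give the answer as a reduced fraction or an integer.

The interval I = (7, 35/4) has m(I) = 35/4 - 7 = 7/4 (endpoints are measure-zero, so open/closed/half-open agree). Write I = (I cap Q) u (I \ Q). The rationals in I are countable, so m*(I cap Q) = 0 (cover each rational by intervals whose total length is arbitrarily small). By countable subadditivity m*(I) <= m*(I cap Q) + m*(I \ Q), hence m*(I \ Q) >= m(I) = 7/4. The reverse inequality m*(I \ Q) <= m*(I) = 7/4 is trivial since (I \ Q) is a subset of I. Therefore m*(I \ Q) = 7/4.

7/4


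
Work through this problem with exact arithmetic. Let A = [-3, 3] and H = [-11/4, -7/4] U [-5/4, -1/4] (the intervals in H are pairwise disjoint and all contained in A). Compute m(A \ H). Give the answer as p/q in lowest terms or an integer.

The ambient interval has length m(A) = 3 - (-3) = 6.
Since the holes are disjoint and sit inside A, by finite additivity
  m(H) = sum_i (b_i - a_i), and m(A \ H) = m(A) - m(H).
Computing the hole measures:
  m(H_1) = -7/4 - (-11/4) = 1.
  m(H_2) = -1/4 - (-5/4) = 1.
Summed: m(H) = 1 + 1 = 2.
So m(A \ H) = 6 - 2 = 4.

4


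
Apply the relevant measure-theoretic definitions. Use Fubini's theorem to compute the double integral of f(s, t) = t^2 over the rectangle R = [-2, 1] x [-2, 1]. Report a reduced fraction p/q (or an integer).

f(s, t) is a tensor product of a function of s and a function of t, and both factors are bounded continuous (hence Lebesgue integrable) on the rectangle, so Fubini's theorem applies:
  integral_R f d(m x m) = (integral_a1^b1 1 ds) * (integral_a2^b2 t^2 dt).
Inner integral in s: integral_{-2}^{1} 1 ds = (1^1 - (-2)^1)/1
  = 3.
Inner integral in t: integral_{-2}^{1} t^2 dt = (1^3 - (-2)^3)/3
  = 3.
Product: (3) * (3) = 9.

9


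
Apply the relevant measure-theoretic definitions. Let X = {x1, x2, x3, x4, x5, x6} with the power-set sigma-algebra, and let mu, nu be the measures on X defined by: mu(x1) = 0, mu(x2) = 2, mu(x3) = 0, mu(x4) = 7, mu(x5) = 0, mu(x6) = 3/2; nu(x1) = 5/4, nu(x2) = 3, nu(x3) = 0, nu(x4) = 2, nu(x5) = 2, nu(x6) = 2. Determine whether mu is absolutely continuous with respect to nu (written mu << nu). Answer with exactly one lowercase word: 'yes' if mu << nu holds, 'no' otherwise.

mu << nu means: every nu-null measurable set is also mu-null; equivalently, for every atom x, if nu({x}) = 0 then mu({x}) = 0.
Checking each atom:
  x1: nu = 5/4 > 0 -> no constraint.
  x2: nu = 3 > 0 -> no constraint.
  x3: nu = 0, mu = 0 -> consistent with mu << nu.
  x4: nu = 2 > 0 -> no constraint.
  x5: nu = 2 > 0 -> no constraint.
  x6: nu = 2 > 0 -> no constraint.
No atom violates the condition. Therefore mu << nu.

yes


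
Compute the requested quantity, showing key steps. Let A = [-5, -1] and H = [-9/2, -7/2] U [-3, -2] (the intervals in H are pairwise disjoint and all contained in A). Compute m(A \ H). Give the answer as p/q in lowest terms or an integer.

The ambient interval has length m(A) = -1 - (-5) = 4.
Since the holes are disjoint and sit inside A, by finite additivity
  m(H) = sum_i (b_i - a_i), and m(A \ H) = m(A) - m(H).
Computing the hole measures:
  m(H_1) = -7/2 - (-9/2) = 1.
  m(H_2) = -2 - (-3) = 1.
Summed: m(H) = 1 + 1 = 2.
So m(A \ H) = 4 - 2 = 2.

2


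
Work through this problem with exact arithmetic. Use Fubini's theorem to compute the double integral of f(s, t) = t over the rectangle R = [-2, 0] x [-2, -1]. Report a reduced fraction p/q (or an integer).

f(s, t) is a tensor product of a function of s and a function of t, and both factors are bounded continuous (hence Lebesgue integrable) on the rectangle, so Fubini's theorem applies:
  integral_R f d(m x m) = (integral_a1^b1 1 ds) * (integral_a2^b2 t dt).
Inner integral in s: integral_{-2}^{0} 1 ds = (0^1 - (-2)^1)/1
  = 2.
Inner integral in t: integral_{-2}^{-1} t dt = ((-1)^2 - (-2)^2)/2
  = -3/2.
Product: (2) * (-3/2) = -3.

-3


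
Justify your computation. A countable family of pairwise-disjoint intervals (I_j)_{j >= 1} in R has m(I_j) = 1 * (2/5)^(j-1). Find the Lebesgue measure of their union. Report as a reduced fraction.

By countable additivity of the Lebesgue measure on pairwise disjoint measurable sets,
  m(union_{j >= 1} I_j) = sum_{j >= 1} m(I_j) = sum_{j >= 1} a * r^(j-1),
  with a = 1 and r = 2/5.
Since 0 < r = 2/5 < 1, the geometric series converges:
  sum_{j >= 1} a * r^(j-1) = a / (1 - r).
  = 1 / (1 - 2/5)
  = 1 / (3/5)
  = 5/3.

5/3


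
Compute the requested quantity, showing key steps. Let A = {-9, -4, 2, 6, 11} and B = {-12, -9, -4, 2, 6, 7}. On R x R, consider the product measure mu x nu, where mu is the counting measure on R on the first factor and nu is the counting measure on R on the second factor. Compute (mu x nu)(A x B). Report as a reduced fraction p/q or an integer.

For a measurable rectangle A x B, the product measure satisfies
  (mu x nu)(A x B) = mu(A) * nu(B).
  mu(A) = 5.
  nu(B) = 6.
  (mu x nu)(A x B) = 5 * 6 = 30.

30


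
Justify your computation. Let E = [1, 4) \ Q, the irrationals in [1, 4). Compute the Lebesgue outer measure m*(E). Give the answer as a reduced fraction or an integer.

The interval I = [1, 4) has m(I) = 4 - 1 = 3 (endpoints are measure-zero, so open/closed/half-open agree). Write I = (I cap Q) u (I \ Q). The rationals in I are countable, so m*(I cap Q) = 0 (cover each rational by intervals whose total length is arbitrarily small). By countable subadditivity m*(I) <= m*(I cap Q) + m*(I \ Q), hence m*(I \ Q) >= m(I) = 3. The reverse inequality m*(I \ Q) <= m*(I) = 3 is trivial since (I \ Q) is a subset of I. Therefore m*(I \ Q) = 3.

3


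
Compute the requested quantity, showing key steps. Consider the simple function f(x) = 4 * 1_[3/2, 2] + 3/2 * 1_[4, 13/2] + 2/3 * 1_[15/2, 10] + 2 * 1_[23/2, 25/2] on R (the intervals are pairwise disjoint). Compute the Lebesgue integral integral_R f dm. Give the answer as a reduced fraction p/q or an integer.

For a simple function f = sum_i c_i * 1_{A_i} with disjoint A_i,
  integral f dm = sum_i c_i * m(A_i).
Lengths of the A_i:
  m(A_1) = 2 - 3/2 = 1/2.
  m(A_2) = 13/2 - 4 = 5/2.
  m(A_3) = 10 - 15/2 = 5/2.
  m(A_4) = 25/2 - 23/2 = 1.
Contributions c_i * m(A_i):
  (4) * (1/2) = 2.
  (3/2) * (5/2) = 15/4.
  (2/3) * (5/2) = 5/3.
  (2) * (1) = 2.
Total: 2 + 15/4 + 5/3 + 2 = 113/12.

113/12


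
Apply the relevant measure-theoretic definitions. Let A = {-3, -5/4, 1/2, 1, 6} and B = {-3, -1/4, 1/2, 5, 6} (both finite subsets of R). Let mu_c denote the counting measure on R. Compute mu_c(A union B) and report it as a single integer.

Counting measure on a finite set equals cardinality. By inclusion-exclusion, |A union B| = |A| + |B| - |A cap B|.
|A| = 5, |B| = 5, |A cap B| = 3.
So mu_c(A union B) = 5 + 5 - 3 = 7.

7


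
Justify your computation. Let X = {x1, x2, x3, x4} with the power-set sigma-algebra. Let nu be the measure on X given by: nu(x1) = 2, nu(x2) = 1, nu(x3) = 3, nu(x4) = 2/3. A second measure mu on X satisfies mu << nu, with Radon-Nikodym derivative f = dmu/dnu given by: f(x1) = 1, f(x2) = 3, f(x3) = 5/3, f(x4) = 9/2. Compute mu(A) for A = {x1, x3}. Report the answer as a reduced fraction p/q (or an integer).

By the defining property of the Radon-Nikodym derivative, for every measurable set A,
  mu(A) = integral_A f dnu.
Since nu is a discrete measure concentrated on the atoms of X, the integral over A reduces to the sum
  mu(A) = sum_{x in A} f(x) * nu({x}).
Computing each term:
  x1: f(x1) * nu(x1) = 1 * 2 = 2.
  x3: f(x3) * nu(x3) = 5/3 * 3 = 5.
Summing: mu(A) = 2 + 5 = 7.

7


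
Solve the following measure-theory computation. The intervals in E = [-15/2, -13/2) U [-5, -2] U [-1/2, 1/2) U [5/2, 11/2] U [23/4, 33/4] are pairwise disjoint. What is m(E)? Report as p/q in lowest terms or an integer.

For pairwise disjoint intervals, m(union_i I_i) = sum_i m(I_i),
and m is invariant under swapping open/closed endpoints (single points have measure 0).
So m(E) = sum_i (b_i - a_i).
  I_1 has length -13/2 - (-15/2) = 1.
  I_2 has length -2 - (-5) = 3.
  I_3 has length 1/2 - (-1/2) = 1.
  I_4 has length 11/2 - 5/2 = 3.
  I_5 has length 33/4 - 23/4 = 5/2.
Summing:
  m(E) = 1 + 3 + 1 + 3 + 5/2 = 21/2.

21/2


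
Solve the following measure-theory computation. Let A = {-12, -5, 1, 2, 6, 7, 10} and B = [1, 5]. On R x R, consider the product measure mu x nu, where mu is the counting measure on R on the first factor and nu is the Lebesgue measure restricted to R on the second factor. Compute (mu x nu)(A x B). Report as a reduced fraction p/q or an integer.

For a measurable rectangle A x B, the product measure satisfies
  (mu x nu)(A x B) = mu(A) * nu(B).
  mu(A) = 7.
  nu(B) = 4.
  (mu x nu)(A x B) = 7 * 4 = 28.

28


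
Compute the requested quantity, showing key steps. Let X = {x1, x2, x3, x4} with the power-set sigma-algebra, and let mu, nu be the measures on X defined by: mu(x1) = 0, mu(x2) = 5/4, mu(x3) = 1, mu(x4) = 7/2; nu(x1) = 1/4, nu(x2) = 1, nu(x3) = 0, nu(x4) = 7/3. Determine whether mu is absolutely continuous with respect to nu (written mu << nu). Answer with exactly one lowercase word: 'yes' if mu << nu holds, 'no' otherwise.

mu << nu means: every nu-null measurable set is also mu-null; equivalently, for every atom x, if nu({x}) = 0 then mu({x}) = 0.
Checking each atom:
  x1: nu = 1/4 > 0 -> no constraint.
  x2: nu = 1 > 0 -> no constraint.
  x3: nu = 0, mu = 1 > 0 -> violates mu << nu.
  x4: nu = 7/3 > 0 -> no constraint.
The atom(s) x3 violate the condition (nu = 0 but mu > 0). Therefore mu is NOT absolutely continuous w.r.t. nu.

no


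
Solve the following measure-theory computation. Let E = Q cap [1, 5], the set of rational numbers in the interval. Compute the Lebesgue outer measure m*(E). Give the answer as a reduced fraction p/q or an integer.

E = Q cap [1, 5] is a subset of Q, which is countable. Enumerate Q = {q_1, q_2, ...}; for any eps > 0, cover q_k by the open interval (q_k - eps/2^(k+1), q_k + eps/2^(k+1)), of length eps/2^k. The total cover length is sum_{k>=1} eps/2^k = eps. Hence m*(E) <= m*(Q) <= eps for every eps > 0, and since outer measure is non-negative, m*(E) = 0.

0


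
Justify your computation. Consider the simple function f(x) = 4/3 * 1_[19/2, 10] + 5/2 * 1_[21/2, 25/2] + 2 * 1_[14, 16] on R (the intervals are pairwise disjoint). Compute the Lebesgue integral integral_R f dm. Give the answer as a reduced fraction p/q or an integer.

For a simple function f = sum_i c_i * 1_{A_i} with disjoint A_i,
  integral f dm = sum_i c_i * m(A_i).
Lengths of the A_i:
  m(A_1) = 10 - 19/2 = 1/2.
  m(A_2) = 25/2 - 21/2 = 2.
  m(A_3) = 16 - 14 = 2.
Contributions c_i * m(A_i):
  (4/3) * (1/2) = 2/3.
  (5/2) * (2) = 5.
  (2) * (2) = 4.
Total: 2/3 + 5 + 4 = 29/3.

29/3


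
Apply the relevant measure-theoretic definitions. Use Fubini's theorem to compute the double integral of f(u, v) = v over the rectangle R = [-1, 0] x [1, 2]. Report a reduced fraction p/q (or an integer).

f(u, v) is a tensor product of a function of u and a function of v, and both factors are bounded continuous (hence Lebesgue integrable) on the rectangle, so Fubini's theorem applies:
  integral_R f d(m x m) = (integral_a1^b1 1 du) * (integral_a2^b2 v dv).
Inner integral in u: integral_{-1}^{0} 1 du = (0^1 - (-1)^1)/1
  = 1.
Inner integral in v: integral_{1}^{2} v dv = (2^2 - 1^2)/2
  = 3/2.
Product: (1) * (3/2) = 3/2.

3/2
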